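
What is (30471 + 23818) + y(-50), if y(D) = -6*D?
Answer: 54589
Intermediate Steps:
(30471 + 23818) + y(-50) = (30471 + 23818) - 6*(-50) = 54289 + 300 = 54589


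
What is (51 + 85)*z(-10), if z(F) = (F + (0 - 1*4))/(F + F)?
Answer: 476/5 ≈ 95.200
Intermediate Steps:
z(F) = (-4 + F)/(2*F) (z(F) = (F + (0 - 4))/((2*F)) = (F - 4)*(1/(2*F)) = (-4 + F)*(1/(2*F)) = (-4 + F)/(2*F))
(51 + 85)*z(-10) = (51 + 85)*((½)*(-4 - 10)/(-10)) = 136*((½)*(-⅒)*(-14)) = 136*(7/10) = 476/5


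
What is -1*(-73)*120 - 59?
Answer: 8701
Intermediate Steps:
-1*(-73)*120 - 59 = 73*120 - 59 = 8760 - 59 = 8701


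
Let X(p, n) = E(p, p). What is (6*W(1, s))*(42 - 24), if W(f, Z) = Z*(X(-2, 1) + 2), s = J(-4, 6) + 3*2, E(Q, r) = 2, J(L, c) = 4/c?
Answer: 2880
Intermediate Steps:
X(p, n) = 2
s = 20/3 (s = 4/6 + 3*2 = 4*(1/6) + 6 = 2/3 + 6 = 20/3 ≈ 6.6667)
W(f, Z) = 4*Z (W(f, Z) = Z*(2 + 2) = Z*4 = 4*Z)
(6*W(1, s))*(42 - 24) = (6*(4*(20/3)))*(42 - 24) = (6*(80/3))*18 = 160*18 = 2880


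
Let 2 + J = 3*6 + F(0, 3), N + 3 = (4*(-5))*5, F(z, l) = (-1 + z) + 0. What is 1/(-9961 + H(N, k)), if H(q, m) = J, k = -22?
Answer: -1/9946 ≈ -0.00010054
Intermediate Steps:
F(z, l) = -1 + z
N = -103 (N = -3 + (4*(-5))*5 = -3 - 20*5 = -3 - 100 = -103)
J = 15 (J = -2 + (3*6 + (-1 + 0)) = -2 + (18 - 1) = -2 + 17 = 15)
H(q, m) = 15
1/(-9961 + H(N, k)) = 1/(-9961 + 15) = 1/(-9946) = -1/9946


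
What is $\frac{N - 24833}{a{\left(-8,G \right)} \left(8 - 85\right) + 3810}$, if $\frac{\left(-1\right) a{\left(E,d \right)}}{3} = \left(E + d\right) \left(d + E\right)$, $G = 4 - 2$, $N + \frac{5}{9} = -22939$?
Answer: $- \frac{429953}{109134} \approx -3.9397$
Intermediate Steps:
$N = - \frac{206456}{9}$ ($N = - \frac{5}{9} - 22939 = - \frac{206456}{9} \approx -22940.0$)
$G = 2$ ($G = 4 - 2 = 2$)
$a{\left(E,d \right)} = - 3 \left(E + d\right)^{2}$ ($a{\left(E,d \right)} = - 3 \left(E + d\right) \left(d + E\right) = - 3 \left(E + d\right) \left(E + d\right) = - 3 \left(E + d\right)^{2}$)
$\frac{N - 24833}{a{\left(-8,G \right)} \left(8 - 85\right) + 3810} = \frac{- \frac{206456}{9} - 24833}{- 3 \left(-8 + 2\right)^{2} \left(8 - 85\right) + 3810} = - \frac{429953}{9 \left(- 3 \left(-6\right)^{2} \left(-77\right) + 3810\right)} = - \frac{429953}{9 \left(\left(-3\right) 36 \left(-77\right) + 3810\right)} = - \frac{429953}{9 \left(\left(-108\right) \left(-77\right) + 3810\right)} = - \frac{429953}{9 \left(8316 + 3810\right)} = - \frac{429953}{9 \cdot 12126} = \left(- \frac{429953}{9}\right) \frac{1}{12126} = - \frac{429953}{109134}$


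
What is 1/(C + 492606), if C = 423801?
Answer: 1/916407 ≈ 1.0912e-6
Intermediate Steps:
1/(C + 492606) = 1/(423801 + 492606) = 1/916407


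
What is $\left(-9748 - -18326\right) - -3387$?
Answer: $11965$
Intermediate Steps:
$\left(-9748 - -18326\right) - -3387 = \left(-9748 + 18326\right) + 3387 = 8578 + 3387 = 11965$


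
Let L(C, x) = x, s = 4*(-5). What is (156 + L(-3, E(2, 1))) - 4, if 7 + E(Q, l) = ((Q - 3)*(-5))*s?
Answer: 45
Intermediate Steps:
s = -20
E(Q, l) = -307 + 100*Q (E(Q, l) = -7 + ((Q - 3)*(-5))*(-20) = -7 + ((-3 + Q)*(-5))*(-20) = -7 + (15 - 5*Q)*(-20) = -7 + (-300 + 100*Q) = -307 + 100*Q)
(156 + L(-3, E(2, 1))) - 4 = (156 + (-307 + 100*2)) - 4 = (156 + (-307 + 200)) - 4 = (156 - 107) - 4 = 49 - 4 = 45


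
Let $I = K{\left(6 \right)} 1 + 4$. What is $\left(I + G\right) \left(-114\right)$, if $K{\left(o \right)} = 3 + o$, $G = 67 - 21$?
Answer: $-6726$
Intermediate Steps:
$G = 46$
$I = 13$ ($I = \left(3 + 6\right) 1 + 4 = 9 \cdot 1 + 4 = 9 + 4 = 13$)
$\left(I + G\right) \left(-114\right) = \left(13 + 46\right) \left(-114\right) = 59 \left(-114\right) = -6726$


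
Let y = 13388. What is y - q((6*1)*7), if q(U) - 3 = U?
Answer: 13343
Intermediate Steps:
q(U) = 3 + U
y - q((6*1)*7) = 13388 - (3 + (6*1)*7) = 13388 - (3 + 6*7) = 13388 - (3 + 42) = 13388 - 1*45 = 13388 - 45 = 13343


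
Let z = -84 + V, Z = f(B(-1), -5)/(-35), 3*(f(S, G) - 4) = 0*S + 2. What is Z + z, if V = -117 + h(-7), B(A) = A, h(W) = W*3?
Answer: -3332/15 ≈ -222.13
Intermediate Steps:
h(W) = 3*W
V = -138 (V = -117 + 3*(-7) = -117 - 21 = -138)
f(S, G) = 14/3 (f(S, G) = 4 + (0*S + 2)/3 = 4 + (0 + 2)/3 = 4 + (1/3)*2 = 4 + 2/3 = 14/3)
Z = -2/15 (Z = (14/3)/(-35) = (14/3)*(-1/35) = -2/15 ≈ -0.13333)
z = -222 (z = -84 - 138 = -222)
Z + z = -2/15 - 222 = -3332/15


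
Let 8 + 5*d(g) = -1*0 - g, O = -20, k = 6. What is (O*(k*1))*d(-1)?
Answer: 168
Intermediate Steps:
d(g) = -8/5 - g/5 (d(g) = -8/5 + (-1*0 - g)/5 = -8/5 + (0 - g)/5 = -8/5 + (-g)/5 = -8/5 - g/5)
(O*(k*1))*d(-1) = (-120)*(-8/5 - ⅕*(-1)) = (-20*6)*(-8/5 + ⅕) = -120*(-7/5) = 168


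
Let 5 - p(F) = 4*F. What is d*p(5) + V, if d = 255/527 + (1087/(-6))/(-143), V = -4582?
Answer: -40856847/8866 ≈ -4608.3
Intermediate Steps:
p(F) = 5 - 4*F
d = 46567/26598 (d = 255*(1/527) + (1087*(-⅙))*(-1/143) = 15/31 - 1087/6*(-1/143) = 15/31 + 1087/858 = 46567/26598 ≈ 1.7508)
d*p(5) + V = 46567*(5 - 4*5)/26598 - 4582 = 46567*(5 - 20)/26598 - 4582 = (46567/26598)*(-15) - 4582 = -232835/8866 - 4582 = -40856847/8866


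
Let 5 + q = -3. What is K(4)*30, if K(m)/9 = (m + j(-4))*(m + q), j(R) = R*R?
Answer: -21600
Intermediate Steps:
j(R) = R²
q = -8 (q = -5 - 3 = -8)
K(m) = 9*(-8 + m)*(16 + m) (K(m) = 9*((m + (-4)²)*(m - 8)) = 9*((m + 16)*(-8 + m)) = 9*((16 + m)*(-8 + m)) = 9*((-8 + m)*(16 + m)) = 9*(-8 + m)*(16 + m))
K(4)*30 = (-1152 + 9*4² + 72*4)*30 = (-1152 + 9*16 + 288)*30 = (-1152 + 144 + 288)*30 = -720*30 = -21600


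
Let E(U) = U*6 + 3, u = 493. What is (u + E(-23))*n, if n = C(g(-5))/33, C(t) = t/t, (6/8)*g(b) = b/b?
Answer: 358/33 ≈ 10.848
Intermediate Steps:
E(U) = 3 + 6*U (E(U) = 6*U + 3 = 3 + 6*U)
g(b) = 4/3 (g(b) = 4*(b/b)/3 = (4/3)*1 = 4/3)
C(t) = 1
n = 1/33 ≈ 0.030303
(u + E(-23))*n = (493 + (3 + 6*(-23)))*(1/33) = (493 + (3 - 138))*(1/33) = (493 - 135)*(1/33) = 358*(1/33) = 358/33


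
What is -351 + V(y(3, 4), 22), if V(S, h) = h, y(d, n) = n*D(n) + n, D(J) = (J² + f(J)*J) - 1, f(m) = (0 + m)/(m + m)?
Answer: -329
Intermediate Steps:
f(m) = ½ (f(m) = m/((2*m)) = m*(1/(2*m)) = ½)
D(J) = -1 + J² + J/2 (D(J) = (J² + J/2) - 1 = -1 + J² + J/2)
y(d, n) = n + n*(-1 + n² + n/2) (y(d, n) = n*(-1 + n² + n/2) + n = n + n*(-1 + n² + n/2))
-351 + V(y(3, 4), 22) = -351 + 22 = -329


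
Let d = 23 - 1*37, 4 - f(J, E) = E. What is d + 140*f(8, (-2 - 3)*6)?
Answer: 4746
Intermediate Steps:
f(J, E) = 4 - E
d = -14 (d = 23 - 37 = -14)
d + 140*f(8, (-2 - 3)*6) = -14 + 140*(4 - (-2 - 3)*6) = -14 + 140*(4 - (-5)*6) = -14 + 140*(4 - 1*(-30)) = -14 + 140*(4 + 30) = -14 + 140*34 = -14 + 4760 = 4746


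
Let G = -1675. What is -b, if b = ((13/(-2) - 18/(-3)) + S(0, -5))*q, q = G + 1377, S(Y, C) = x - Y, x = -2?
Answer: -745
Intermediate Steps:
S(Y, C) = -2 - Y
q = -298 (q = -1675 + 1377 = -298)
b = 745 (b = ((13/(-2) - 18/(-3)) + (-2 - 1*0))*(-298) = ((13*(-½) - 18*(-⅓)) + (-2 + 0))*(-298) = ((-13/2 + 6) - 2)*(-298) = (-½ - 2)*(-298) = -5/2*(-298) = 745)
-b = -1*745 = -745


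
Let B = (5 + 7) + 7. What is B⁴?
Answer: 130321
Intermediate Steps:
B = 19 (B = 12 + 7 = 19)
B⁴ = 19⁴ = 130321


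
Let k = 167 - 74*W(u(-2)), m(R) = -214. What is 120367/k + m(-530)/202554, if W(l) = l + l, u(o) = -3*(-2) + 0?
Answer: -12190485806/73020717 ≈ -166.95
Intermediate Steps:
u(o) = 6 (u(o) = 6 + 0 = 6)
W(l) = 2*l
k = -721 (k = 167 - 148*6 = 167 - 74*12 = 167 - 888 = -721)
120367/k + m(-530)/202554 = 120367/(-721) - 214/202554 = 120367*(-1/721) - 214*1/202554 = -120367/721 - 107/101277 = -12190485806/73020717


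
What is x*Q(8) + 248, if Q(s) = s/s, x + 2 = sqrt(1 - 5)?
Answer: 246 + 2*I ≈ 246.0 + 2.0*I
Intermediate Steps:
x = -2 + 2*I (x = -2 + sqrt(1 - 5) = -2 + sqrt(-4) = -2 + 2*I ≈ -2.0 + 2.0*I)
Q(s) = 1
x*Q(8) + 248 = (-2 + 2*I)*1 + 248 = (-2 + 2*I) + 248 = 246 + 2*I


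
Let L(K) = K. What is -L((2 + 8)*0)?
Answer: 0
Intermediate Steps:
-L((2 + 8)*0) = -(2 + 8)*0 = -10*0 = -1*0 = 0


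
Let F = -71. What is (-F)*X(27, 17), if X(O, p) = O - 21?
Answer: 426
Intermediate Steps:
X(O, p) = -21 + O
(-F)*X(27, 17) = (-1*(-71))*(-21 + 27) = 71*6 = 426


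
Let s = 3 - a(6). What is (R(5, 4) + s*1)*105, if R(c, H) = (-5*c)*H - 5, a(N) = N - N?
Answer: -10710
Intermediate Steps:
a(N) = 0
R(c, H) = -5 - 5*H*c (R(c, H) = -5*H*c - 5 = -5 - 5*H*c)
s = 3 (s = 3 - 1*0 = 3 + 0 = 3)
(R(5, 4) + s*1)*105 = ((-5 - 5*4*5) + 3*1)*105 = ((-5 - 100) + 3)*105 = (-105 + 3)*105 = -102*105 = -10710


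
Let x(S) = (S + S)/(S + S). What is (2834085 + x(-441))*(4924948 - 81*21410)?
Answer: 9042825895468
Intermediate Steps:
x(S) = 1 (x(S) = (2*S)/((2*S)) = (2*S)*(1/(2*S)) = 1)
(2834085 + x(-441))*(4924948 - 81*21410) = (2834085 + 1)*(4924948 - 81*21410) = 2834086*(4924948 - 1734210) = 2834086*3190738 = 9042825895468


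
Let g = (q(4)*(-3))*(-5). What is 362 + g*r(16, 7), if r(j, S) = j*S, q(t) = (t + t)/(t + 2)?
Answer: 2602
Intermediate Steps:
q(t) = 2*t/(2 + t) (q(t) = (2*t)/(2 + t) = 2*t/(2 + t))
g = 20 (g = ((2*4/(2 + 4))*(-3))*(-5) = ((2*4/6)*(-3))*(-5) = ((2*4*(1/6))*(-3))*(-5) = ((4/3)*(-3))*(-5) = -4*(-5) = 20)
r(j, S) = S*j
362 + g*r(16, 7) = 362 + 20*(7*16) = 362 + 20*112 = 362 + 2240 = 2602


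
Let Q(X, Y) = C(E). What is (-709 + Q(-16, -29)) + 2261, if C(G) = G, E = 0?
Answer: 1552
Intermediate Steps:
Q(X, Y) = 0
(-709 + Q(-16, -29)) + 2261 = (-709 + 0) + 2261 = -709 + 2261 = 1552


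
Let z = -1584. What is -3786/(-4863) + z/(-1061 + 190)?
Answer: 3666866/1411891 ≈ 2.5971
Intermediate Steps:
-3786/(-4863) + z/(-1061 + 190) = -3786/(-4863) - 1584/(-1061 + 190) = -3786*(-1/4863) - 1584/(-871) = 1262/1621 - 1584*(-1/871) = 1262/1621 + 1584/871 = 3666866/1411891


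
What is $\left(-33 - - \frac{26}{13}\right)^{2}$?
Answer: $961$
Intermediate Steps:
$\left(-33 - - \frac{26}{13}\right)^{2} = \left(-33 - \left(-26\right) \frac{1}{13}\right)^{2} = \left(-33 - -2\right)^{2} = \left(-33 + 2\right)^{2} = \left(-31\right)^{2} = 961$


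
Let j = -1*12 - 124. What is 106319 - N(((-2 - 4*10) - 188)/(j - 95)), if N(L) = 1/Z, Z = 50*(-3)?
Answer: 15947851/150 ≈ 1.0632e+5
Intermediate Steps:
j = -136 (j = -12 - 124 = -136)
Z = -150
N(L) = -1/150 (N(L) = 1/(-150) = -1/150)
106319 - N(((-2 - 4*10) - 188)/(j - 95)) = 106319 - 1*(-1/150) = 106319 + 1/150 = 15947851/150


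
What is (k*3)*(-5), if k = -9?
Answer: 135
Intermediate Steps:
(k*3)*(-5) = -9*3*(-5) = -27*(-5) = 135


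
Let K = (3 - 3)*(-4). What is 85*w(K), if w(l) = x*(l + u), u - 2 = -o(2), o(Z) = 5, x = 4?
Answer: -1020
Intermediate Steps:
u = -3 (u = 2 - 1*5 = 2 - 5 = -3)
K = 0 (K = 0*(-4) = 0)
w(l) = -12 + 4*l (w(l) = 4*(l - 3) = 4*(-3 + l) = -12 + 4*l)
85*w(K) = 85*(-12 + 4*0) = 85*(-12 + 0) = 85*(-12) = -1020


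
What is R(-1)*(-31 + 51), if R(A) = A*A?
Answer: 20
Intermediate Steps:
R(A) = A**2
R(-1)*(-31 + 51) = (-1)**2*(-31 + 51) = 1*20 = 20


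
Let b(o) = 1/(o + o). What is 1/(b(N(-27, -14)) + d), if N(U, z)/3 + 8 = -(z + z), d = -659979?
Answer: -120/79197479 ≈ -1.5152e-6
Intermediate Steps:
N(U, z) = -24 - 6*z (N(U, z) = -24 + 3*(-(z + z)) = -24 + 3*(-2*z) = -24 - 6*z)
b(o) = 1/(2*o)
1/(b(N(-27, -14)) + d) = 1/(1/(2*(-24 - 6*(-14))) - 659979) = 1/(1/(2*(-24 + 84)) - 659979) = 1/((½)/60 - 659979) = 1/((½)*(1/60) - 659979) = 1/(1/120 - 659979) = 1/(-79197479/120) = -120/79197479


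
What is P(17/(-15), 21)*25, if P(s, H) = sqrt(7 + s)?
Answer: 10*sqrt(330)/3 ≈ 60.553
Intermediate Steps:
P(17/(-15), 21)*25 = sqrt(7 + 17/(-15))*25 = sqrt(7 + 17*(-1/15))*25 = sqrt(7 - 17/15)*25 = sqrt(88/15)*25 = (2*sqrt(330)/15)*25 = 10*sqrt(330)/3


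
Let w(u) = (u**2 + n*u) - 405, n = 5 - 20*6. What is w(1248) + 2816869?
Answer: 4230448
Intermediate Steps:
n = -115 (n = 5 - 120 = -115)
w(u) = -405 + u**2 - 115*u (w(u) = (u**2 - 115*u) - 405 = -405 + u**2 - 115*u)
w(1248) + 2816869 = (-405 + 1248**2 - 115*1248) + 2816869 = (-405 + 1557504 - 143520) + 2816869 = 1413579 + 2816869 = 4230448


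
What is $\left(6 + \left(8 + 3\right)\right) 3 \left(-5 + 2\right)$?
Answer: $-153$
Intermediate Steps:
$\left(6 + \left(8 + 3\right)\right) 3 \left(-5 + 2\right) = \left(6 + 11\right) 3 \left(-3\right) = 17 \left(-9\right) = -153$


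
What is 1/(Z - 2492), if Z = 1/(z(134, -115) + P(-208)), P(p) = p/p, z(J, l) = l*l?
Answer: -13226/32959191 ≈ -0.00040128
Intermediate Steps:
z(J, l) = l**2
P(p) = 1
Z = 1/13226 (Z = 1/((-115)**2 + 1) = 1/(13225 + 1) = 1/13226 ≈ 7.5609e-5)
1/(Z - 2492) = 1/(1/13226 - 2492) = 1/(-32959191/13226) = -13226/32959191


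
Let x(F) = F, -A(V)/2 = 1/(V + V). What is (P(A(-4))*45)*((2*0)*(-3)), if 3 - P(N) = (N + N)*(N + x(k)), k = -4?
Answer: 0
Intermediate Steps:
A(V) = -1/V (A(V) = -2/(V + V) = -2*1/(2*V) = -1/V)
P(N) = 3 - 2*N*(-4 + N) (P(N) = 3 - (N + N)*(N - 4) = 3 - 2*N*(-4 + N))
(P(A(-4))*45)*((2*0)*(-3)) = ((3 - 2*(-1/(-4))**2 + 8*(-1/(-4)))*45)*((2*0)*(-3)) = ((3 - 2*(-1*(-1/4))**2 + 8*(-1*(-1/4)))*45)*(0*(-3)) = ((3 - 2*(1/4)**2 + 8*(1/4))*45)*0 = ((3 - 2*1/16 + 2)*45)*0 = ((3 - 1/8 + 2)*45)*0 = ((39/8)*45)*0 = (1755/8)*0 = 0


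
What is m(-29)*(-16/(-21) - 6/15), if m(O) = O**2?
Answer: 31958/105 ≈ 304.36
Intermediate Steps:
m(-29)*(-16/(-21) - 6/15) = (-29)**2*(-16/(-21) - 6/15) = 841*(-16*(-1/21) - 6*1/15) = 841*(16/21 - 2/5) = 841*(38/105) = 31958/105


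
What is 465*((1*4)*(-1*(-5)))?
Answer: 9300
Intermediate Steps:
465*((1*4)*(-1*(-5))) = 465*(4*5) = 465*20 = 9300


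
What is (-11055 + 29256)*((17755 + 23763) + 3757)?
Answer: 824050275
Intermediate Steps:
(-11055 + 29256)*((17755 + 23763) + 3757) = 18201*(41518 + 3757) = 18201*45275 = 824050275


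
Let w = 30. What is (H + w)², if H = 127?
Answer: 24649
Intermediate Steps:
(H + w)² = (127 + 30)² = 157² = 24649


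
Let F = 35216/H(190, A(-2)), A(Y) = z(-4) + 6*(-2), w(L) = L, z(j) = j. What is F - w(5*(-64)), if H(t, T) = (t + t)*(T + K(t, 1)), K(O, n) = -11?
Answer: 811996/2565 ≈ 316.57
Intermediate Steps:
A(Y) = -16 (A(Y) = -4 + 6*(-2) = -4 - 12 = -16)
H(t, T) = 2*t*(-11 + T) (H(t, T) = (t + t)*(T - 11) = (2*t)*(-11 + T) = 2*t*(-11 + T))
F = -8804/2565 (F = 35216/((2*190*(-11 - 16))) = 35216/((2*190*(-27))) = 35216/(-10260) = 35216*(-1/10260) = -8804/2565 ≈ -3.4324)
F - w(5*(-64)) = -8804/2565 - 5*(-64) = -8804/2565 - 1*(-320) = -8804/2565 + 320 = 811996/2565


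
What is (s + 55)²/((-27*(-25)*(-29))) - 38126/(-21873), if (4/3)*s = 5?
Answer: 143108357/91341648 ≈ 1.5667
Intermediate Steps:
s = 15/4 (s = (¾)*5 = 15/4 ≈ 3.7500)
(s + 55)²/((-27*(-25)*(-29))) - 38126/(-21873) = (15/4 + 55)²/((-27*(-25)*(-29))) - 38126/(-21873) = (235/4)²/((675*(-29))) - 38126*(-1/21873) = (55225/16)/(-19575) + 38126/21873 = (55225/16)*(-1/19575) + 38126/21873 = -2209/12528 + 38126/21873 = 143108357/91341648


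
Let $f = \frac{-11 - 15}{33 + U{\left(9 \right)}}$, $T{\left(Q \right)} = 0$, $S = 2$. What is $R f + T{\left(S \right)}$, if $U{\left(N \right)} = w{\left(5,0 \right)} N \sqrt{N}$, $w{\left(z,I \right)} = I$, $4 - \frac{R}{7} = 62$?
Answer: $\frac{10556}{33} \approx 319.88$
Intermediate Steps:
$R = -406$ ($R = 28 - 434 = -406$)
$U{\left(N \right)} = 0$ ($U{\left(N \right)} = 0 N \sqrt{N} = 0 \sqrt{N} = 0$)
$f = - \frac{26}{33}$ ($f = \frac{-11 - 15}{33 + 0} = - \frac{26}{33} \approx -0.78788$)
$R f + T{\left(S \right)} = \left(-406\right) \left(- \frac{26}{33}\right) + 0 = \frac{10556}{33} + 0 = \frac{10556}{33}$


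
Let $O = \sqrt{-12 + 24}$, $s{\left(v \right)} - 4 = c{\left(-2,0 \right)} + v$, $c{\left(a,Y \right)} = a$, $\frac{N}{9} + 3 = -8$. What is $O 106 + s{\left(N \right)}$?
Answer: $-97 + 212 \sqrt{3} \approx 270.19$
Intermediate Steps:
$N = -99$ ($N = -27 + 9 \left(-8\right) = -27 - 72 = -99$)
$s{\left(v \right)} = 2 + v$ ($s{\left(v \right)} = 4 + \left(-2 + v\right) = 2 + v$)
$O = 2 \sqrt{3}$ ($O = \sqrt{12} = 2 \sqrt{3} \approx 3.4641$)
$O 106 + s{\left(N \right)} = 2 \sqrt{3} \cdot 106 + \left(2 - 99\right) = 212 \sqrt{3} - 97 = -97 + 212 \sqrt{3}$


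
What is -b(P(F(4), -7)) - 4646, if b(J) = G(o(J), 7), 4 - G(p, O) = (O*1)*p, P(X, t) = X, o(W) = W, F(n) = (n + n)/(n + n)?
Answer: -4643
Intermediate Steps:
F(n) = 1 (F(n) = (2*n)/((2*n)) = (2*n)*(1/(2*n)) = 1)
G(p, O) = 4 - O*p (G(p, O) = 4 - O*1*p = 4 - O*p)
b(J) = 4 - 7*J (b(J) = 4 - 1*7*J = 4 - 7*J)
-b(P(F(4), -7)) - 4646 = -(4 - 7*1) - 4646 = -(4 - 7) - 4646 = -1*(-3) - 4646 = 3 - 4646 = -4643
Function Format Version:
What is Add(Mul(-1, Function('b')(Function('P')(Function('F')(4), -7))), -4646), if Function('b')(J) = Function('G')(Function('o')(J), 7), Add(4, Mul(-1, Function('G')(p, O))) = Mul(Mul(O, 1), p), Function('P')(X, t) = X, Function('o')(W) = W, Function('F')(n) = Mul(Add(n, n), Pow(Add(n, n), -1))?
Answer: -4643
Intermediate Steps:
Function('F')(n) = 1 (Function('F')(n) = Mul(Mul(2, n), Pow(Mul(2, n), -1)) = Mul(Mul(2, n), Mul(Rational(1, 2), Pow(n, -1))) = 1)
Function('G')(p, O) = Add(4, Mul(-1, O, p)) (Function('G')(p, O) = Add(4, Mul(-1, Mul(Mul(O, 1), p))) = Add(4, Mul(-1, Mul(O, p))) = Add(4, Mul(-1, O, p)))
Function('b')(J) = Add(4, Mul(-7, J)) (Function('b')(J) = Add(4, Mul(-1, 7, J)) = Add(4, Mul(-7, J)))
Add(Mul(-1, Function('b')(Function('P')(Function('F')(4), -7))), -4646) = Add(Mul(-1, Add(4, Mul(-7, 1))), -4646) = Add(Mul(-1, Add(4, -7)), -4646) = Add(Mul(-1, -3), -4646) = Add(3, -4646) = -4643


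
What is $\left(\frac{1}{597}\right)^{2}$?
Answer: $\frac{1}{356409} \approx 2.8058 \cdot 10^{-6}$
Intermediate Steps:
$\left(\frac{1}{597}\right)^{2} = \frac{1}{356409}$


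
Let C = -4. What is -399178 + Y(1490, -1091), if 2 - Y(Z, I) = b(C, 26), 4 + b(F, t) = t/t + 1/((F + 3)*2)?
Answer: -798345/2 ≈ -3.9917e+5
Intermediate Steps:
b(F, t) = -3 + 1/(6 + 2*F) (b(F, t) = -4 + (t/t + 1/((F + 3)*2)) = -4 + (1 + 1/((3 + F)*2)) = -4 + (1 + 1/(6 + 2*F)) = -3 + 1/(6 + 2*F))
Y(Z, I) = 11/2 (Y(Z, I) = 2 - (-17 - 6*(-4))/(2*(3 - 4)) = 2 - (-17 + 24)/(2*(-1)) = 2 - (-1)*7/2 = 2 - 1*(-7/2) = 2 + 7/2 = 11/2)
-399178 + Y(1490, -1091) = -399178 + 11/2 = -798345/2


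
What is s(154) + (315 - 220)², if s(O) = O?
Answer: 9179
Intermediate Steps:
s(154) + (315 - 220)² = 154 + (315 - 220)² = 154 + 95² = 154 + 9025 = 9179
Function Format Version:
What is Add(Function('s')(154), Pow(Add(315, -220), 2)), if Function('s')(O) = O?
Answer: 9179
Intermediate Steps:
Add(Function('s')(154), Pow(Add(315, -220), 2)) = Add(154, Pow(Add(315, -220), 2)) = Add(154, Pow(95, 2)) = Add(154, 9025) = 9179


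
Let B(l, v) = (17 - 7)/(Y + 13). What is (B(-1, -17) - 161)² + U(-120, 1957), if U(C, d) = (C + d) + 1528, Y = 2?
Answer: 261646/9 ≈ 29072.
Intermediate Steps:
U(C, d) = 1528 + C + d
B(l, v) = ⅔ (B(l, v) = (17 - 7)/(2 + 13) = 10/15 = 10*(1/15) = ⅔)
(B(-1, -17) - 161)² + U(-120, 1957) = (⅔ - 161)² + (1528 - 120 + 1957) = (-481/3)² + 3365 = 231361/9 + 3365 = 261646/9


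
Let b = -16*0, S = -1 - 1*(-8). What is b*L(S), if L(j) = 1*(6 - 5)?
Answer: 0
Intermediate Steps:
S = 7 (S = -1 + 8 = 7)
L(j) = 1 (L(j) = 1*1 = 1)
b = 0
b*L(S) = 0*1 = 0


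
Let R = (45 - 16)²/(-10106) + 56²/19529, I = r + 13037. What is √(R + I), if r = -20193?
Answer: I*√278730334081628275258/197360074 ≈ 84.593*I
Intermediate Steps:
I = -7156 (I = -20193 + 13037 = -7156)
R = 15268527/197360074 (R = 29²*(-1/10106) + 3136*(1/19529) = 841*(-1/10106) + 3136/19529 = -841/10106 + 3136/19529 = 15268527/197360074 ≈ 0.077364)
√(R + I) = √(15268527/197360074 - 7156) = √(-1412293421017/197360074) = I*√278730334081628275258/197360074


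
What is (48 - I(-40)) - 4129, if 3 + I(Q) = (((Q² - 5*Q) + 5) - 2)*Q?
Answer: 68042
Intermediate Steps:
I(Q) = -3 + Q*(3 + Q² - 5*Q) (I(Q) = -3 + (((Q² - 5*Q) + 5) - 2)*Q = -3 + ((5 + Q² - 5*Q) - 2)*Q = -3 + (3 + Q² - 5*Q)*Q = -3 + Q*(3 + Q² - 5*Q))
(48 - I(-40)) - 4129 = (48 - (-3 + (-40)³ - 5*(-40)² + 3*(-40))) - 4129 = (48 - (-3 - 64000 - 5*1600 - 120)) - 4129 = (48 - (-3 - 64000 - 8000 - 120)) - 4129 = (48 - 1*(-72123)) - 4129 = (48 + 72123) - 4129 = 72171 - 4129 = 68042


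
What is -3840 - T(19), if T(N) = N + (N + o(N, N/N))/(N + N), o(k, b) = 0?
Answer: -7719/2 ≈ -3859.5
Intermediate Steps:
T(N) = ½ + N (T(N) = N + (N + 0)/(N + N) = N + N/((2*N)) = N + N*(1/(2*N)) = N + ½ = ½ + N)
-3840 - T(19) = -3840 - (½ + 19) = -3840 - 1*39/2 = -3840 - 39/2 = -7719/2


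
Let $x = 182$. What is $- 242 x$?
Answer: $-44044$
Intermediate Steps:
$- 242 x = \left(-242\right) 182 = -44044$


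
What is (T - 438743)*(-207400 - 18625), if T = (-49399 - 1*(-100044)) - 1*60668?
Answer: 101432335150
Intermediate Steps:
T = -10023 (T = (-49399 + 100044) - 60668 = 50645 - 60668 = -10023)
(T - 438743)*(-207400 - 18625) = (-10023 - 438743)*(-207400 - 18625) = -448766*(-226025) = 101432335150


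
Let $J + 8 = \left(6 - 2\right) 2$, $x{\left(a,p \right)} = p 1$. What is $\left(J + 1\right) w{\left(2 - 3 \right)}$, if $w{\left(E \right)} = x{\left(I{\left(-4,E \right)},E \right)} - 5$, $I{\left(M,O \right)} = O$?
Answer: $-6$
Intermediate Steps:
$x{\left(a,p \right)} = p$
$J = 0$ ($J = -8 + \left(6 - 2\right) 2 = -8 + 4 \cdot 2 = -8 + 8 = 0$)
$w{\left(E \right)} = -5 + E$ ($w{\left(E \right)} = E - 5 = -5 + E$)
$\left(J + 1\right) w{\left(2 - 3 \right)} = \left(0 + 1\right) \left(-5 + \left(2 - 3\right)\right) = 1 \left(-5 - 1\right) = 1 \left(-6\right) = -6$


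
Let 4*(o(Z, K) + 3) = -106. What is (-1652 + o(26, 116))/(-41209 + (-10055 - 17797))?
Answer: 3363/138122 ≈ 0.024348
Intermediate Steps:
o(Z, K) = -59/2 (o(Z, K) = -3 + (1/4)*(-106) = -3 - 53/2 = -59/2)
(-1652 + o(26, 116))/(-41209 + (-10055 - 17797)) = (-1652 - 59/2)/(-41209 + (-10055 - 17797)) = -3363/(2*(-41209 - 27852)) = -3363/2/(-69061) = -3363/2*(-1/69061) = 3363/138122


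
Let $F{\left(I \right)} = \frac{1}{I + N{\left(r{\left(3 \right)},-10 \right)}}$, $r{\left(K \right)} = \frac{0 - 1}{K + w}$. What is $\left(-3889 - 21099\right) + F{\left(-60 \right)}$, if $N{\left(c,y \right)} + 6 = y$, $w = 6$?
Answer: $- \frac{1899089}{76} \approx -24988.0$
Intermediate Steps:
$r{\left(K \right)} = - \frac{1}{6 + K}$ ($r{\left(K \right)} = \frac{0 - 1}{K + 6} = - \frac{1}{6 + K}$)
$N{\left(c,y \right)} = -6 + y$
$F{\left(I \right)} = \frac{1}{-16 + I}$ ($F{\left(I \right)} = \frac{1}{I - 16} = \frac{1}{-16 + I}$)
$\left(-3889 - 21099\right) + F{\left(-60 \right)} = \left(-3889 - 21099\right) + \frac{1}{-16 - 60} = -24988 + \frac{1}{-76} = -24988 - \frac{1}{76} = - \frac{1899089}{76}$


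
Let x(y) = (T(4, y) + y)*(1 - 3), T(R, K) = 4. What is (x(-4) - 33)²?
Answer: 1089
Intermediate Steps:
x(y) = -8 - 2*y (x(y) = (4 + y)*(1 - 3) = (4 + y)*(-2) = -8 - 2*y)
(x(-4) - 33)² = ((-8 - 2*(-4)) - 33)² = ((-8 + 8) - 33)² = (0 - 33)² = (-33)² = 1089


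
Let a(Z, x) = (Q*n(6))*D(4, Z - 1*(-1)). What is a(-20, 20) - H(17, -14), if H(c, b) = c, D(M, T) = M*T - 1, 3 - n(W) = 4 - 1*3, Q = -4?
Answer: 599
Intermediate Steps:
n(W) = 2 (n(W) = 3 - (4 - 1*3) = 3 - (4 - 3) = 3 - 1*1 = 3 - 1 = 2)
D(M, T) = -1 + M*T
a(Z, x) = -24 - 32*Z (a(Z, x) = (-4*2)*(-1 + 4*(Z - 1*(-1))) = -8*(-1 + 4*(Z + 1)) = -8*(-1 + 4*(1 + Z)) = -8*(-1 + (4 + 4*Z)) = -8*(3 + 4*Z) = -24 - 32*Z)
a(-20, 20) - H(17, -14) = (-24 - 32*(-20)) - 1*17 = (-24 + 640) - 17 = 616 - 17 = 599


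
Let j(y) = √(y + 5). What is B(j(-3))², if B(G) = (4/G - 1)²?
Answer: 113 - 72*√2 ≈ 11.177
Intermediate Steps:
j(y) = √(5 + y)
B(G) = (-1 + 4/G)²
B(j(-3))² = ((-4 + √(5 - 3))²/(√(5 - 3))²)² = ((-4 + √2)²/(√2)²)² = ((-4 + √2)²/2)² = (-4 + √2)⁴/4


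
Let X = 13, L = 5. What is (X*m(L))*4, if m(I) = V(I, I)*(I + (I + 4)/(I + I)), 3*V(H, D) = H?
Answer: 1534/3 ≈ 511.33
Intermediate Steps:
V(H, D) = H/3
m(I) = I*(I + (4 + I)/(2*I))/3 (m(I) = (I/3)*(I + (I + 4)/(I + I)) = (I/3)*(I + (4 + I)/((2*I))) = (I/3)*(I + (4 + I)*(1/(2*I))) = (I/3)*(I + (4 + I)/(2*I)) = I*(I + (4 + I)/(2*I))/3)
(X*m(L))*4 = (13*(⅔ + (⅙)*5*(1 + 2*5)))*4 = (13*(⅔ + (⅙)*5*(1 + 10)))*4 = (13*(⅔ + (⅙)*5*11))*4 = (13*(⅔ + 55/6))*4 = (13*(59/6))*4 = (767/6)*4 = 1534/3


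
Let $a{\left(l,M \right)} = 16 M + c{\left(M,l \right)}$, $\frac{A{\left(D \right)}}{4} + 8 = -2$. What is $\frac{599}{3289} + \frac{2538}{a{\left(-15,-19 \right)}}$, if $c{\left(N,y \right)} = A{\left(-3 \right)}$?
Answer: $- \frac{4070713}{565708} \approx -7.1958$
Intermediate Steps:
$A{\left(D \right)} = -40$ ($A{\left(D \right)} = -32 + 4 \left(-2\right) = -32 - 8 = -40$)
$c{\left(N,y \right)} = -40$
$a{\left(l,M \right)} = -40 + 16 M$ ($a{\left(l,M \right)} = 16 M - 40 = -40 + 16 M$)
$\frac{599}{3289} + \frac{2538}{a{\left(-15,-19 \right)}} = \frac{599}{3289} + \frac{2538}{-40 + 16 \left(-19\right)} = 599 \cdot \frac{1}{3289} + \frac{2538}{-40 - 304} = \frac{599}{3289} + \frac{2538}{-344} = \frac{599}{3289} + 2538 \left(- \frac{1}{344}\right) = \frac{599}{3289} - \frac{1269}{172} = - \frac{4070713}{565708}$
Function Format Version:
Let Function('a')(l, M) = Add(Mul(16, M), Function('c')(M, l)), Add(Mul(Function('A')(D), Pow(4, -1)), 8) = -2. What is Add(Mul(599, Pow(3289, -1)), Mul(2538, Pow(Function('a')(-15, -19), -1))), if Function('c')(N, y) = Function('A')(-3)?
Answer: Rational(-4070713, 565708) ≈ -7.1958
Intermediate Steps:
Function('A')(D) = -40 (Function('A')(D) = Add(-32, Mul(4, -2)) = Add(-32, -8) = -40)
Function('c')(N, y) = -40
Function('a')(l, M) = Add(-40, Mul(16, M)) (Function('a')(l, M) = Add(Mul(16, M), -40) = Add(-40, Mul(16, M)))
Add(Mul(599, Pow(3289, -1)), Mul(2538, Pow(Function('a')(-15, -19), -1))) = Add(Mul(599, Pow(3289, -1)), Mul(2538, Pow(Add(-40, Mul(16, -19)), -1))) = Add(Mul(599, Rational(1, 3289)), Mul(2538, Pow(Add(-40, -304), -1))) = Add(Rational(599, 3289), Mul(2538, Pow(-344, -1))) = Add(Rational(599, 3289), Mul(2538, Rational(-1, 344))) = Add(Rational(599, 3289), Rational(-1269, 172)) = Rational(-4070713, 565708)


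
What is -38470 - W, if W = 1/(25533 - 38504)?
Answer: -498994369/12971 ≈ -38470.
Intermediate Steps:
W = -1/12971 (W = 1/(-12971) = -1/12971 ≈ -7.7095e-5)
-38470 - W = -38470 - 1*(-1/12971) = -38470 + 1/12971 = -498994369/12971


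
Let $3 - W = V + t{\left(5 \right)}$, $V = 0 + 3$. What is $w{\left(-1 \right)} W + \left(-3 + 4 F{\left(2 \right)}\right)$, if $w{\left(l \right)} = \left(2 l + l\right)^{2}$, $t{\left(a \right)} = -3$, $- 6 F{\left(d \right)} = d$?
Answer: $\frac{68}{3} \approx 22.667$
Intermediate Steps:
$F{\left(d \right)} = - \frac{d}{6}$
$V = 3$
$W = 3$ ($W = 3 - \left(3 - 3\right) = 3 - 0 = 3 + 0 = 3$)
$w{\left(l \right)} = 9 l^{2}$ ($w{\left(l \right)} = \left(3 l\right)^{2} = 9 l^{2}$)
$w{\left(-1 \right)} W + \left(-3 + 4 F{\left(2 \right)}\right) = 9 \left(-1\right)^{2} \cdot 3 - \left(3 - 4 \left(\left(- \frac{1}{6}\right) 2\right)\right) = 9 \cdot 1 \cdot 3 + \left(-3 + 4 \left(- \frac{1}{3}\right)\right) = 9 \cdot 3 - \frac{13}{3} = 27 - \frac{13}{3} = \frac{68}{3}$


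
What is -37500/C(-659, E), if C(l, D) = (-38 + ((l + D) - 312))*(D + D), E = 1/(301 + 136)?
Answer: 1790334375/220466 ≈ 8120.7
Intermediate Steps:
E = 1/437 ≈ 0.0022883
C(l, D) = 2*D*(-350 + D + l) (C(l, D) = (-38 + ((D + l) - 312))*(2*D) = (-38 + (-312 + D + l))*(2*D) = (-350 + D + l)*(2*D) = 2*D*(-350 + D + l))
-37500/C(-659, E) = -37500*437/(2*(-350 + 1/437 - 659)) = -37500/(2*(1/437)*(-440932/437)) = -37500/(-881864/190969) = -37500*(-190969/881864) = 1790334375/220466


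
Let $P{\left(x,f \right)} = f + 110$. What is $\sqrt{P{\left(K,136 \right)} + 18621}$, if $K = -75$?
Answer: $\sqrt{18867} \approx 137.36$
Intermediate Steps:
$P{\left(x,f \right)} = 110 + f$
$\sqrt{P{\left(K,136 \right)} + 18621} = \sqrt{\left(110 + 136\right) + 18621} = \sqrt{246 + 18621} = \sqrt{18867}$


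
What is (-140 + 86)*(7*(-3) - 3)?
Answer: 1296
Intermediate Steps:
(-140 + 86)*(7*(-3) - 3) = -54*(-21 - 3) = -54*(-24) = 1296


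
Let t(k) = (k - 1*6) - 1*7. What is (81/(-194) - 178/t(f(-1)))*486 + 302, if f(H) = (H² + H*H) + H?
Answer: 708884/97 ≈ 7308.1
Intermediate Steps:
f(H) = H + 2*H² (f(H) = (H² + H²) + H = 2*H² + H = H + 2*H²)
t(k) = -13 + k (t(k) = (k - 6) - 7 = (-6 + k) - 7 = -13 + k)
(81/(-194) - 178/t(f(-1)))*486 + 302 = (81/(-194) - 178/(-13 - (1 + 2*(-1))))*486 + 302 = (81*(-1/194) - 178/(-13 - (1 - 2)))*486 + 302 = (-81/194 - 178/(-13 - 1*(-1)))*486 + 302 = (-81/194 - 178/(-13 + 1))*486 + 302 = (-81/194 - 178/(-12))*486 + 302 = (-81/194 - 178*(-1/12))*486 + 302 = (-81/194 + 89/6)*486 + 302 = (4195/291)*486 + 302 = 679590/97 + 302 = 708884/97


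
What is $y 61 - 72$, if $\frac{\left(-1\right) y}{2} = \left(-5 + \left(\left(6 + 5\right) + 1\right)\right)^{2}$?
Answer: $-6050$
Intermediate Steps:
$y = -98$ ($y = - 2 \left(-5 + \left(\left(6 + 5\right) + 1\right)\right)^{2} = - 2 \left(-5 + \left(11 + 1\right)\right)^{2} = - 2 \left(-5 + 12\right)^{2} = - 2 \cdot 7^{2} = \left(-2\right) 49 = -98$)
$y 61 - 72 = \left(-98\right) 61 - 72 = -5978 - 72 = -6050$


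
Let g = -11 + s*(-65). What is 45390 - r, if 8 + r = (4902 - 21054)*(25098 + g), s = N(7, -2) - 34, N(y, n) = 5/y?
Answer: 3081376394/7 ≈ 4.4020e+8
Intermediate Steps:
s = -233/7 (s = 5/7 - 34 = -233/7 ≈ -33.286)
g = 15068/7 (g = -11 - 233/7*(-65) = -11 + 15145/7 = 15068/7 ≈ 2152.6)
r = -3081058664/7 (r = -8 + (4902 - 21054)*(25098 + 15068/7) = -8 - 16152*190754/7 = -8 - 3081058608/7 = -3081058664/7 ≈ -4.4015e+8)
45390 - r = 45390 - 1*(-3081058664/7) = 45390 + 3081058664/7 = 3081376394/7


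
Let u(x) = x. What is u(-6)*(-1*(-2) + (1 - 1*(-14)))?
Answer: -102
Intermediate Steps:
u(-6)*(-1*(-2) + (1 - 1*(-14))) = -6*(-1*(-2) + (1 - 1*(-14))) = -6*(2 + (1 + 14)) = -6*(2 + 15) = -6*17 = -102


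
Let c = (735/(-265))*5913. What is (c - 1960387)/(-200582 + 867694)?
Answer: -52384861/17678468 ≈ -2.9632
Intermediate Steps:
c = -869211/53 (c = (735*(-1/265))*5913 = -147/53*5913 = -869211/53 ≈ -16400.)
(c - 1960387)/(-200582 + 867694) = (-869211/53 - 1960387)/(-200582 + 867694) = -104769722/53/667112 = -104769722/53*1/667112 = -52384861/17678468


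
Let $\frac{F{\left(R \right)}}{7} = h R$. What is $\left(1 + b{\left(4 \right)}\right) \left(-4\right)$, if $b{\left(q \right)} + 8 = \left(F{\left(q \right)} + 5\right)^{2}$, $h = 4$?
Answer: $-54728$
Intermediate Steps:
$F{\left(R \right)} = 28 R$ ($F{\left(R \right)} = 7 \cdot 4 R = 28 R$)
$b{\left(q \right)} = -8 + \left(5 + 28 q\right)^{2}$ ($b{\left(q \right)} = -8 + \left(28 q + 5\right)^{2} = -8 + \left(5 + 28 q\right)^{2}$)
$\left(1 + b{\left(4 \right)}\right) \left(-4\right) = \left(1 - \left(8 - \left(5 + 28 \cdot 4\right)^{2}\right)\right) \left(-4\right) = \left(1 - \left(8 - \left(5 + 112\right)^{2}\right)\right) \left(-4\right) = \left(1 - \left(8 - 117^{2}\right)\right) \left(-4\right) = \left(1 + \left(-8 + 13689\right)\right) \left(-4\right) = \left(1 + 13681\right) \left(-4\right) = 13682 \left(-4\right) = -54728$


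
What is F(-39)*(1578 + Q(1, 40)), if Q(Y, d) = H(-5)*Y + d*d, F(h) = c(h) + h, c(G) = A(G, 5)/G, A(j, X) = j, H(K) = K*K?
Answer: -121714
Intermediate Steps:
H(K) = K²
c(G) = 1 (c(G) = G/G = 1)
F(h) = 1 + h
Q(Y, d) = d² + 25*Y (Q(Y, d) = (-5)²*Y + d*d = 25*Y + d² = d² + 25*Y)
F(-39)*(1578 + Q(1, 40)) = (1 - 39)*(1578 + (40² + 25*1)) = -38*(1578 + (1600 + 25)) = -38*(1578 + 1625) = -38*3203 = -121714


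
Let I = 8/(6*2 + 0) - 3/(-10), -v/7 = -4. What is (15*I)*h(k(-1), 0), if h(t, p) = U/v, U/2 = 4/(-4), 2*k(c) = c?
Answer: -29/28 ≈ -1.0357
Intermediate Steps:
v = 28 (v = -7*(-4) = 28)
k(c) = c/2
U = -2 (U = 2*(4/(-4)) = 2*(4*(-¼)) = 2*(-1) = -2)
I = 29/30 (I = 8/(12 + 0) - 3*(-⅒) = 8/12 + 3/10 = 8*(1/12) + 3/10 = ⅔ + 3/10 = 29/30 ≈ 0.96667)
h(t, p) = -1/14 (h(t, p) = -2/28 = -2*1/28 = -1/14)
(15*I)*h(k(-1), 0) = (15*(29/30))*(-1/14) = (29/2)*(-1/14) = -29/28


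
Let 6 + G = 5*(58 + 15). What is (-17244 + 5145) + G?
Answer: -11740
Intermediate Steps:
G = 359 (G = -6 + 5*(58 + 15) = -6 + 5*73 = -6 + 365 = 359)
(-17244 + 5145) + G = (-17244 + 5145) + 359 = -12099 + 359 = -11740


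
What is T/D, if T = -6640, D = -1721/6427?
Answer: 42675280/1721 ≈ 24797.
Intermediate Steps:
D = -1721/6427 (D = -1721*1/6427 = -1721/6427 ≈ -0.26778)
T/D = -6640/(-1721/6427) = -6640*(-6427/1721) = 42675280/1721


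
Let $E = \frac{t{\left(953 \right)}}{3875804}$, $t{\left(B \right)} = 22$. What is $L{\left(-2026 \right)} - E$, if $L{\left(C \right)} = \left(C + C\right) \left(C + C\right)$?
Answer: $\frac{31817839318997}{1937902} \approx 1.6419 \cdot 10^{7}$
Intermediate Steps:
$L{\left(C \right)} = 4 C^{2}$ ($L{\left(C \right)} = 2 C 2 C = 4 C^{2}$)
$E = \frac{11}{1937902}$ ($E = \frac{22}{3875804} = 22 \cdot \frac{1}{3875804} = \frac{11}{1937902} \approx 5.6762 \cdot 10^{-6}$)
$L{\left(-2026 \right)} - E = 4 \left(-2026\right)^{2} - \frac{11}{1937902} = 4 \cdot 4104676 - \frac{11}{1937902} = 16418704 - \frac{11}{1937902} = \frac{31817839318997}{1937902}$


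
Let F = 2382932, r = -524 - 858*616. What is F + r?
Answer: 1853880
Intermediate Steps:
r = -529052 (r = -524 - 528528 = -529052)
F + r = 2382932 - 529052 = 1853880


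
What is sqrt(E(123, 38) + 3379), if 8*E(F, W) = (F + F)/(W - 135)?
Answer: sqrt(127160113)/194 ≈ 58.126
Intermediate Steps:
E(F, W) = F/(4*(-135 + W)) (E(F, W) = ((F + F)/(W - 135))/8 = ((2*F)/(-135 + W))/8 = (2*F/(-135 + W))/8 = F/(4*(-135 + W)))
sqrt(E(123, 38) + 3379) = sqrt((1/4)*123/(-135 + 38) + 3379) = sqrt((1/4)*123/(-97) + 3379) = sqrt((1/4)*123*(-1/97) + 3379) = sqrt(-123/388 + 3379) = sqrt(1310929/388) = sqrt(127160113)/194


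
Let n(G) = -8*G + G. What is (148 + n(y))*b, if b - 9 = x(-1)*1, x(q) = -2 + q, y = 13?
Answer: 342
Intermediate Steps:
n(G) = -7*G
b = 6 (b = 9 + (-2 - 1)*1 = 9 - 3*1 = 9 - 3 = 6)
(148 + n(y))*b = (148 - 7*13)*6 = (148 - 91)*6 = 57*6 = 342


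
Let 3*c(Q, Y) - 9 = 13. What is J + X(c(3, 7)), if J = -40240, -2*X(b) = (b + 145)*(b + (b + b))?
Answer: -125747/3 ≈ -41916.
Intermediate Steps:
c(Q, Y) = 22/3 (c(Q, Y) = 3 + (⅓)*13 = 3 + 13/3 = 22/3)
X(b) = -3*b*(145 + b)/2 (X(b) = -(b + 145)*(b + (b + b))/2 = -(145 + b)*(b + 2*b)/2 = -(145 + b)*3*b/2 = -3*b*(145 + b)/2)
J + X(c(3, 7)) = -40240 - 3/2*22/3*(145 + 22/3) = -40240 - 3/2*22/3*457/3 = -40240 - 5027/3 = -125747/3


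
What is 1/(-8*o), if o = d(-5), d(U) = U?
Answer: 1/40 ≈ 0.025000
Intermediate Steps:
o = -5
1/(-8*o) = 1/(-8*(-5)) = 1/40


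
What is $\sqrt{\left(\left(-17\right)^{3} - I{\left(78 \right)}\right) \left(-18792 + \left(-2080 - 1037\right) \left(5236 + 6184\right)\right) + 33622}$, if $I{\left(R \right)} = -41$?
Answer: $\sqrt{173515982326} \approx 4.1655 \cdot 10^{5}$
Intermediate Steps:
$\sqrt{\left(\left(-17\right)^{3} - I{\left(78 \right)}\right) \left(-18792 + \left(-2080 - 1037\right) \left(5236 + 6184\right)\right) + 33622} = \sqrt{\left(\left(-17\right)^{3} - -41\right) \left(-18792 + \left(-2080 - 1037\right) \left(5236 + 6184\right)\right) + 33622} = \sqrt{\left(-4913 + 41\right) \left(-18792 - 35596140\right) + 33622} = \sqrt{- 4872 \left(-18792 - 35596140\right) + 33622} = \sqrt{\left(-4872\right) \left(-35614932\right) + 33622} = \sqrt{173515948704 + 33622} = \sqrt{173515982326}$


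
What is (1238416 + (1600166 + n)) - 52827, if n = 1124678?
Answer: 3910433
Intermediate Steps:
(1238416 + (1600166 + n)) - 52827 = (1238416 + (1600166 + 1124678)) - 52827 = (1238416 + 2724844) - 52827 = 3963260 - 52827 = 3910433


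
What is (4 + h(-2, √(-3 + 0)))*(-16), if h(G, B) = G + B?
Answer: -32 - 16*I*√3 ≈ -32.0 - 27.713*I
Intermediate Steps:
h(G, B) = B + G
(4 + h(-2, √(-3 + 0)))*(-16) = (4 + (√(-3 + 0) - 2))*(-16) = (4 + (√(-3) - 2))*(-16) = (4 + (I*√3 - 2))*(-16) = (4 + (-2 + I*√3))*(-16) = (2 + I*√3)*(-16) = -32 - 16*I*√3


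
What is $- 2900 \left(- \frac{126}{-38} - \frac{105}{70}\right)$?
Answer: $- \frac{100050}{19} \approx -5265.8$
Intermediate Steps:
$- 2900 \left(- \frac{126}{-38} - \frac{105}{70}\right) = - 2900 \left(\left(-126\right) \left(- \frac{1}{38}\right) - \frac{3}{2}\right) = - 2900 \left(\frac{63}{19} - \frac{3}{2}\right) = \left(-2900\right) \frac{69}{38} = - \frac{100050}{19}$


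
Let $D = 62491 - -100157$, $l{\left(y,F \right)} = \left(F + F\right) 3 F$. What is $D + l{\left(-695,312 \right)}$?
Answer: $746712$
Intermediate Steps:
$l{\left(y,F \right)} = 6 F^{2}$ ($l{\left(y,F \right)} = 2 F 3 F = 6 F^{2}$)
$D = 162648$ ($D = 62491 + 100157 = 162648$)
$D + l{\left(-695,312 \right)} = 162648 + 6 \cdot 312^{2} = 162648 + 6 \cdot 97344 = 162648 + 584064 = 746712$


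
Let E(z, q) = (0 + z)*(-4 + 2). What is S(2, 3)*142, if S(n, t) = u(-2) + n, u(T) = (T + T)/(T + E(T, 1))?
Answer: 0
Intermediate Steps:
E(z, q) = -2*z (E(z, q) = z*(-2) = -2*z)
u(T) = -2 (u(T) = (T + T)/(T - 2*T) = (2*T)/((-T)) = (2*T)*(-1/T) = -2)
S(n, t) = -2 + n
S(2, 3)*142 = (-2 + 2)*142 = 0*142 = 0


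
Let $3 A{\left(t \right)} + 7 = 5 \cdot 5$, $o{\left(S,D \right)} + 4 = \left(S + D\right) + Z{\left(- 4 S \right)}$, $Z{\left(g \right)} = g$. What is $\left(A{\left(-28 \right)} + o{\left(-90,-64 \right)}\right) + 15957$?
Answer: $16165$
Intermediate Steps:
$o{\left(S,D \right)} = -4 + D - 3 S$ ($o{\left(S,D \right)} = -4 + \left(\left(S + D\right) - 4 S\right) = -4 + \left(\left(D + S\right) - 4 S\right) = -4 + \left(D - 3 S\right) = -4 + D - 3 S$)
$A{\left(t \right)} = 6$ ($A{\left(t \right)} = - \frac{7}{3} + \frac{5 \cdot 5}{3} = - \frac{7}{3} + \frac{1}{3} \cdot 25 = - \frac{7}{3} + \frac{25}{3} = 6$)
$\left(A{\left(-28 \right)} + o{\left(-90,-64 \right)}\right) + 15957 = \left(6 - -202\right) + 15957 = \left(6 + 202\right) + 15957 = 208 + 15957 = 16165$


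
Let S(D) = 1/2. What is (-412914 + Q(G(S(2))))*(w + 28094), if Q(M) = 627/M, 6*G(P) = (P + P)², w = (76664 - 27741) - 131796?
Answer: 22412937408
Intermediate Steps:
w = -82873 (w = 48923 - 131796 = -82873)
S(D) = ½
G(P) = 2*P²/3 (G(P) = (P + P)²/6 = (2*P)²/6 = (4*P²)/6 = 2*P²/3)
(-412914 + Q(G(S(2))))*(w + 28094) = (-412914 + 627/((2*(½)²/3)))*(-82873 + 28094) = (-412914 + 627/(((⅔)*(¼))))*(-54779) = (-412914 + 627/(⅙))*(-54779) = (-412914 + 627*6)*(-54779) = (-412914 + 3762)*(-54779) = -409152*(-54779) = 22412937408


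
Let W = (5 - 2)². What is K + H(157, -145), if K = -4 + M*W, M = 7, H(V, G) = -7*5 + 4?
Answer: 28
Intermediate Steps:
H(V, G) = -31 (H(V, G) = -35 + 4 = -31)
W = 9 (W = 3² = 9)
K = 59 (K = -4 + 7*9 = -4 + 63 = 59)
K + H(157, -145) = 59 - 31 = 28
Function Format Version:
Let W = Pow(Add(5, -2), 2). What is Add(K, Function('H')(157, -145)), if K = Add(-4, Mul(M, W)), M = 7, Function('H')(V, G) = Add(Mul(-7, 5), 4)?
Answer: 28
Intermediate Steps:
Function('H')(V, G) = -31 (Function('H')(V, G) = Add(-35, 4) = -31)
W = 9 (W = Pow(3, 2) = 9)
K = 59 (K = Add(-4, Mul(7, 9)) = Add(-4, 63) = 59)
Add(K, Function('H')(157, -145)) = Add(59, -31) = 28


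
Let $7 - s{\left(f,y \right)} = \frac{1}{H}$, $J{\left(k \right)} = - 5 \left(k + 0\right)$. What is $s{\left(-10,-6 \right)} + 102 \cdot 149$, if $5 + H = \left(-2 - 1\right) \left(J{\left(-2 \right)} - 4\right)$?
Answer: $\frac{349716}{23} \approx 15205.0$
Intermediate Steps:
$J{\left(k \right)} = - 5 k$
$H = -23$ ($H = -5 + \left(-2 - 1\right) \left(\left(-5\right) \left(-2\right) - 4\right) = -5 + \left(-2 - 1\right) \left(10 - 4\right) = -5 - 18 = -23$)
$s{\left(f,y \right)} = \frac{162}{23}$ ($s{\left(f,y \right)} = 7 - \frac{1}{-23} = 7 - - \frac{1}{23} = 7 + \frac{1}{23} = \frac{162}{23}$)
$s{\left(-10,-6 \right)} + 102 \cdot 149 = \frac{162}{23} + 102 \cdot 149 = \frac{162}{23} + 15198 = \frac{349716}{23}$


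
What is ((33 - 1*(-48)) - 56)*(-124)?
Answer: -3100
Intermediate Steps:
((33 - 1*(-48)) - 56)*(-124) = ((33 + 48) - 56)*(-124) = (81 - 56)*(-124) = 25*(-124) = -3100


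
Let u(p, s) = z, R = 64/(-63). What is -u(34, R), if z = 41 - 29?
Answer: -12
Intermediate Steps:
R = -64/63 (R = 64*(-1/63) = -64/63 ≈ -1.0159)
z = 12
u(p, s) = 12
-u(34, R) = -1*12 = -12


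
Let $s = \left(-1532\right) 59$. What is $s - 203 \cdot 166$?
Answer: $-124086$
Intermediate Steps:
$s = -90388$
$s - 203 \cdot 166 = -90388 - 203 \cdot 166 = -90388 - 33698 = -124086$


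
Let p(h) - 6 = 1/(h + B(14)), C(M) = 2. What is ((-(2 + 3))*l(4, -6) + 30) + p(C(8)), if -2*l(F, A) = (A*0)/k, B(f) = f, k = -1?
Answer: 577/16 ≈ 36.063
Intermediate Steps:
l(F, A) = 0 (l(F, A) = -A*0/(2*(-1)) = -0*(-1) = -1/2*0 = 0)
p(h) = 6 + 1/(14 + h) (p(h) = 6 + 1/(h + 14) = 6 + 1/(14 + h))
((-(2 + 3))*l(4, -6) + 30) + p(C(8)) = (-(2 + 3)*0 + 30) + (85 + 6*2)/(14 + 2) = (-1*5*0 + 30) + (85 + 12)/16 = (-5*0 + 30) + (1/16)*97 = (0 + 30) + 97/16 = 30 + 97/16 = 577/16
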